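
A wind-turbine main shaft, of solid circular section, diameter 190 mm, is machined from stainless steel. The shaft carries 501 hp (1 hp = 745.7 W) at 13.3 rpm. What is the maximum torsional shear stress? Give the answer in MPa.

ω = 2π·13.3/60 = 1.393 rad/s, so T = P/ω = 501×745.7 / 1.393 = 268200 N·m.
J = πd⁴/32 = π(0.190)⁴/32 = 1.279×10^-4 m⁴.
τ_max = T·r/J = 268200 × 0.0950 / 1.279×10^-4 = 1.992×10^8 Pa.

199 MPa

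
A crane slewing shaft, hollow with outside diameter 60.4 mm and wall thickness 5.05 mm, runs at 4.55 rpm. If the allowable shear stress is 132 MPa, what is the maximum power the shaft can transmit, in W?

1410 W

J = π(d_o⁴ − d_i⁴)/32 = π(0.0604⁴ − 0.0503⁴)/32 = 6.782×10^-7 m⁴.
T_max = τ_allow·J/r = 1.32×10^8 × 6.782×10^-7 / 0.0302 = 2964 N·m.
ω = 2π·4.55/60 = 0.4765 rad/s, so P_max = T_max·ω = 1412 W.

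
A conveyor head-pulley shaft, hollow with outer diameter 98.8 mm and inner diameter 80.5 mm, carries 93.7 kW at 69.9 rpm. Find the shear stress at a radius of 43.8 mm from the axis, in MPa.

ω = 2π·69.9/60 = 7.320 rad/s, so T = P/ω = 93.7×10³ / 7.320 = 12800 N·m.
J = π(d_o⁴ − d_i⁴)/32 = π(0.0988⁴ − 0.0805⁴)/32 = 5.232×10^-6 m⁴.
Shear stress varies linearly with radius: τ = T·r/J = 12800 × 0.0438 / 5.232×10^-6 = 1.072×10^8 Pa.

107 MPa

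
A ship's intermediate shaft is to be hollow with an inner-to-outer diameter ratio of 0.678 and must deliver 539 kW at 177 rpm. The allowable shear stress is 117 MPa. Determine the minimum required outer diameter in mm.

ω = 2π·177/60 = 18.54 rad/s, so T = P/ω = 539×10³ / 18.54 = 29080 N·m.
For a hollow shaft with d_i/d_o = 0.678: τ_max = 16T/(π d_o³ (1−k⁴)), so d_o = [16T/(π τ_allow (1−k⁴))]^(1/3) = [16·29080/(π·1.17×10^8·0.7887)]^(1/3) = 0.1171 m.

117 mm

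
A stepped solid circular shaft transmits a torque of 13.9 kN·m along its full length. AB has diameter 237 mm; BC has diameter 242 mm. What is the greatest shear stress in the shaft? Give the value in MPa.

Under the same torque, τ_max = 16T/(πd³) is largest where d is smallest — segment AB (d = 237 mm).
τ_max = 16·13900/(π·(0.237)³) = 5.318×10^6 Pa.

5.32 MPa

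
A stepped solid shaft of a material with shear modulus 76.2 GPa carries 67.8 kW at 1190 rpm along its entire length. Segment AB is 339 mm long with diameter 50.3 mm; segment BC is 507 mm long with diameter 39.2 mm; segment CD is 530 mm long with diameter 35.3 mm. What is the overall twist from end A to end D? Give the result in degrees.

ω = 2π·1190/60 = 124.6 rad/s, so T = P/ω = 67.8×10³ / 124.6 = 544.1 N·m.
J_AB = π(0.0503)⁴/32 = 6.28×10^-7 m⁴; J_BC = π(0.0392)⁴/32 = 2.32×10^-7 m⁴; J_CD = π(0.0353)⁴/32 = 1.52×10^-7 m⁴.
θ = (T/G)·Σ L_i/J_i = (544.1/76.2×10⁹)·(0.339/6.28×10^-7 + 0.507/2.32×10^-7 + 0.530/1.52×10^-7) = 0.04429 rad.

2.54°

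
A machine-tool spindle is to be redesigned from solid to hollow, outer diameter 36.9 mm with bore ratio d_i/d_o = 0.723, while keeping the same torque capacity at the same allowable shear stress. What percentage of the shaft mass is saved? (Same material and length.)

41.0 %

Equal τ_max and T ⇒ the solid shaft needs d_s³ = d_o³(1−k⁴), so d_s = 36.9·(1−0.723⁴)^(1/3) = 33.18 mm.
Area ratio A_h/A_s = d_o²(1−k²)/d_s² = (1−k²)/(1−k⁴)^(2/3) = 0.5904.
Mass saving = 1 − 0.5904 = 41.0 %.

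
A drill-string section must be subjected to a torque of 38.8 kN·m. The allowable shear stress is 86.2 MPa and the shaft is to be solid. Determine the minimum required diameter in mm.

For a solid shaft τ_max = 16T/(πd³), so d = (16T/(π τ_allow))^(1/3) = (16·38800/(π·8.62×10^7))^(1/3) = 0.1319 m.

132 mm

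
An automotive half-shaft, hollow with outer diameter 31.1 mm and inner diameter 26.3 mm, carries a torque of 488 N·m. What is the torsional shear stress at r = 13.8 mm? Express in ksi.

J = π(d_o⁴ − d_i⁴)/32 = π(0.0311⁴ − 0.0263⁴)/32 = 4.487×10^-8 m⁴.
Shear stress varies linearly with radius: τ = T·r/J = 488.0 × 0.0138 / 4.487×10^-8 = 1.501×10^8 Pa.

21.8 ksi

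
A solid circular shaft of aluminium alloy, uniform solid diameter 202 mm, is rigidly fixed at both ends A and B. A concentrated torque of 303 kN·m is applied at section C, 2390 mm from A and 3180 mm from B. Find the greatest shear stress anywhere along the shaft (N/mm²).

With uniform GJ and both ends fixed, compatibility θ_AC = θ_CB gives T_A·a = T_B·b, together with T_A + T_B = T₀.
T_A = T₀·b/(a+b) = 303000·3180/5570 = 173000 N·m; T_B = 130000 N·m.
τ in each portion: τ_AC = 1.07×10^8 Pa, τ_CB = 8.03×10^7 Pa; maximum is in AC.
τ_max = T_AC·r/J = 173000·0.101/1.63×10^-4 = 1.069×10^8 Pa.

107 N/mm²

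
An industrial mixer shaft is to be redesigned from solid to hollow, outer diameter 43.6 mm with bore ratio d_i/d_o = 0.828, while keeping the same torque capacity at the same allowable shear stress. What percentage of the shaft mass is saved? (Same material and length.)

Equal τ_max and T ⇒ the solid shaft needs d_s³ = d_o³(1−k⁴), so d_s = 43.6·(1−0.828⁴)^(1/3) = 35.28 mm.
Area ratio A_h/A_s = d_o²(1−k²)/d_s² = (1−k²)/(1−k⁴)^(2/3) = 0.4801.
Mass saving = 1 − 0.4801 = 52.0 %.

52.0 %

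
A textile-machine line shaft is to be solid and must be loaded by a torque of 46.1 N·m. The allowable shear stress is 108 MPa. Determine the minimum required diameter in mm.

13.0 mm

For a solid shaft τ_max = 16T/(πd³), so d = (16T/(π τ_allow))^(1/3) = (16·46.10/(π·1.08×10^8))^(1/3) = 0.01295 m.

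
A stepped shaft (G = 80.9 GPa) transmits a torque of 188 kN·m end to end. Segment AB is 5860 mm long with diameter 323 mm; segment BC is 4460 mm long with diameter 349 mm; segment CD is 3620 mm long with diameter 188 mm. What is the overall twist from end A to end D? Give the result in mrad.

88.5 mrad

J_AB = π(0.323)⁴/32 = 1.07×10^-3 m⁴; J_BC = π(0.349)⁴/32 = 1.46×10^-3 m⁴; J_CD = π(0.188)⁴/32 = 1.23×10^-4 m⁴.
θ = (T/G)·Σ L_i/J_i = (188000/80.9×10⁹)·(5.86/1.07×10^-3 + 4.46/1.46×10^-3 + 3.62/1.23×10^-4) = 0.08845 rad.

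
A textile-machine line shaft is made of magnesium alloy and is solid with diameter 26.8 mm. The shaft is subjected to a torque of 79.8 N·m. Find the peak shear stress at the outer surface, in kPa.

21100 kPa

J = πd⁴/32 = π(0.0268)⁴/32 = 5.065×10^-8 m⁴.
τ_max = T·r/J = 79.80 × 0.0134 / 5.065×10^-8 = 2.111×10^7 Pa.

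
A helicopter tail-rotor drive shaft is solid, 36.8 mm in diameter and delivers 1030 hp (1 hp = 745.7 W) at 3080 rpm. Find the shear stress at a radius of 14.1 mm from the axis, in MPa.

186 MPa

ω = 2π·3080/60 = 322.5 rad/s, so T = P/ω = 1030×745.7 / 322.5 = 2381 N·m.
J = πd⁴/32 = π(0.0368)⁴/32 = 1.800×10^-7 m⁴.
Shear stress varies linearly with radius: τ = T·r/J = 2381 × 0.0141 / 1.800×10^-7 = 1.865×10^8 Pa.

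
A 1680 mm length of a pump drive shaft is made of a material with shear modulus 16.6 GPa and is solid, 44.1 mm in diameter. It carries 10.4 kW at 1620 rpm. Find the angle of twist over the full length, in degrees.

0.957°

ω = 2π·1620/60 = 169.6 rad/s, so T = P/ω = 10.4×10³ / 169.6 = 61.30 N·m.
J = πd⁴/32 = π(0.0441)⁴/32 = 3.713×10^-7 m⁴.
θ = T·L/(G·J) = 61.30 × 1.68 / (16.6×10⁹ × 3.713×10^-7) = 0.01671 rad.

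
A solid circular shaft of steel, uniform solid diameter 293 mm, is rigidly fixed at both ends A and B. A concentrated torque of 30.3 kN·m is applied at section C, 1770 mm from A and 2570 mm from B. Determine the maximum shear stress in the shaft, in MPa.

3.63 MPa

With uniform GJ and both ends fixed, compatibility θ_AC = θ_CB gives T_A·a = T_B·b, together with T_A + T_B = T₀.
T_A = T₀·b/(a+b) = 30300·2570/4340 = 17940 N·m; T_B = 12360 N·m.
τ in each portion: τ_AC = 3.63×10^6 Pa, τ_CB = 2.50×10^6 Pa; maximum is in AC.
τ_max = T_AC·r/J = 17940·0.146/7.24×10^-4 = 3.633×10^6 Pa.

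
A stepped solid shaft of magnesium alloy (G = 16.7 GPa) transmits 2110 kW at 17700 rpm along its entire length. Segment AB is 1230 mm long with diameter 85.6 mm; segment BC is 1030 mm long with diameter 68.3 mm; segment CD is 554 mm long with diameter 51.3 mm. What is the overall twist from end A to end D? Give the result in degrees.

ω = 2π·17700/60 = 1854 rad/s, so T = P/ω = 2110×10³ / 1854 = 1138 N·m.
J_AB = π(0.0856)⁴/32 = 5.27×10^-6 m⁴; J_BC = π(0.0683)⁴/32 = 2.14×10^-6 m⁴; J_CD = π(0.0513)⁴/32 = 6.80×10^-7 m⁴.
θ = (T/G)·Σ L_i/J_i = (1138/16.7×10⁹)·(1.23/5.27×10^-6 + 1.03/2.14×10^-6 + 0.554/6.80×10^-7) = 0.1043 rad.

5.98°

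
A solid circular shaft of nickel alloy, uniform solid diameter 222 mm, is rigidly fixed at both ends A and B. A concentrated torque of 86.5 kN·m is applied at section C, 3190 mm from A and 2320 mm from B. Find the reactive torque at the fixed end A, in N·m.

36400 N·m

With uniform GJ and both ends fixed, compatibility θ_AC = θ_CB gives T_A·a = T_B·b, together with T_A + T_B = T₀.
T_A = T₀·b/(a+b) = 86500·2320/5510 = 36420 N·m; T_B = 50080 N·m.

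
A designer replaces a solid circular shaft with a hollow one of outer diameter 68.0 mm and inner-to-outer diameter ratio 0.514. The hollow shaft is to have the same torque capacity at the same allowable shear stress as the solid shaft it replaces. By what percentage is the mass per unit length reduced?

Equal τ_max and T ⇒ the solid shaft needs d_s³ = d_o³(1−k⁴), so d_s = 68.0·(1−0.514⁴)^(1/3) = 66.38 mm.
Area ratio A_h/A_s = d_o²(1−k²)/d_s² = (1−k²)/(1−k⁴)^(2/3) = 0.7722.
Mass saving = 1 − 0.7722 = 22.8 %.

22.8 %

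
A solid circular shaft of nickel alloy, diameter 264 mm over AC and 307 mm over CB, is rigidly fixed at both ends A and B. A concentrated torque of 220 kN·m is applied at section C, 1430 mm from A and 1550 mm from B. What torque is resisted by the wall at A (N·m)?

Compatibility: T_A·a/J_AC = T_B·b/J_CB with T_A + T_B = T₀.
J_AC = 4.77×10^-4 m⁴, J_CB = 8.72×10^-4 m⁴, so T_A = T₀·(J_AC/a)/((J_AC/a)+(J_CB/b)) = 81870 N·m, T_B = 138100 N·m.

81900 N·m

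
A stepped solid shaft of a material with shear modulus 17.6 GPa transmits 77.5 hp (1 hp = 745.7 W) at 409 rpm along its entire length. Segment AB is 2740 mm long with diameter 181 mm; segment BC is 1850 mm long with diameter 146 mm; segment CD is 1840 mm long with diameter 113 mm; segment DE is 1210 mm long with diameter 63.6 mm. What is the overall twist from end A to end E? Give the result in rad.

0.0717 rad

ω = 2π·409/60 = 42.83 rad/s, so T = P/ω = 77.5×745.7 / 42.83 = 1349 N·m.
J_AB = π(0.181)⁴/32 = 1.05×10^-4 m⁴; J_BC = π(0.146)⁴/32 = 4.46×10^-5 m⁴; J_CD = π(0.113)⁴/32 = 1.60×10^-5 m⁴; J_DE = π(0.0636)⁴/32 = 1.61×10^-6 m⁴.
θ = (T/G)·Σ L_i/J_i = (1349/17.6×10⁹)·(2.74/1.05×10^-4 + 1.85/4.46×10^-5 + 1.84/1.60×10^-5 + 1.21/1.61×10^-6) = 0.07174 rad.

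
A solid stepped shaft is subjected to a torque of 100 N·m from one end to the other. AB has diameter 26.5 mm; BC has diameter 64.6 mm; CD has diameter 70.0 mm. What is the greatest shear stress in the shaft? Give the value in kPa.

Under the same torque, τ_max = 16T/(πd³) is largest where d is smallest — segment AB (d = 26.5 mm).
τ_max = 16·100.0/(π·(0.0265)³) = 2.737×10^7 Pa.

27400 kPa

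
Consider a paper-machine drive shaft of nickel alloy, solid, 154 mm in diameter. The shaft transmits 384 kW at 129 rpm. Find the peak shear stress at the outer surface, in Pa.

3.96e7 Pa

ω = 2π·129/60 = 13.51 rad/s, so T = P/ω = 384×10³ / 13.51 = 28430 N·m.
J = πd⁴/32 = π(0.154)⁴/32 = 5.522×10^-5 m⁴.
τ_max = T·r/J = 28430 × 0.0770 / 5.522×10^-5 = 3.964×10^7 Pa.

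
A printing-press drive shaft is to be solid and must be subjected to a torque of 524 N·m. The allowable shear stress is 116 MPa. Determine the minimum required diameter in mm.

28.4 mm

For a solid shaft τ_max = 16T/(πd³), so d = (16T/(π τ_allow))^(1/3) = (16·524.0/(π·1.16×10^8))^(1/3) = 0.02844 m.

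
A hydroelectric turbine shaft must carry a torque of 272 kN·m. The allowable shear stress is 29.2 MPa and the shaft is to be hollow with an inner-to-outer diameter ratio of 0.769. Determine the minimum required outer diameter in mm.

418 mm

For a hollow shaft with d_i/d_o = 0.769: τ_max = 16T/(π d_o³ (1−k⁴)), so d_o = [16T/(π τ_allow (1−k⁴))]^(1/3) = [16·272000/(π·2.92×10^7·0.6503)]^(1/3) = 0.4178 m.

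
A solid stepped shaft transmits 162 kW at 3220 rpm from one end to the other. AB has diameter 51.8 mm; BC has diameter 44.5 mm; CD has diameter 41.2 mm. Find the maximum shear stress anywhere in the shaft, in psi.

5070 psi

ω = 2π·3220/60 = 337.2 rad/s, so T = P/ω = 162×10³ / 337.2 = 480.4 N·m.
Under the same torque, τ_max = 16T/(πd³) is largest where d is smallest — segment CD (d = 41.2 mm).
τ_max = 16·480.4/(π·(0.0412)³) = 3.499×10^7 Pa.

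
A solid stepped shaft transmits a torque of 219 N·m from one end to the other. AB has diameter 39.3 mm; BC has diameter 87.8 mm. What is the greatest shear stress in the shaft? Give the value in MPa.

18.4 MPa

Under the same torque, τ_max = 16T/(πd³) is largest where d is smallest — segment AB (d = 39.3 mm).
τ_max = 16·219.0/(π·(0.0393)³) = 1.838×10^7 Pa.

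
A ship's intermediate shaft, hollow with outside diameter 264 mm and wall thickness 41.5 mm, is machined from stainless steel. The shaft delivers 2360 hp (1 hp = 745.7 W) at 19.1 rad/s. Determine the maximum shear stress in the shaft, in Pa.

ω = 19.1 rad/s, so T = P/ω = 2360×745.7 / 19.10 = 92140 N·m.
J = π(d_o⁴ − d_i⁴)/32 = π(0.264⁴ − 0.181⁴)/32 = 3.715×10^-4 m⁴.
τ_max = T·r/J = 92140 × 0.132 / 3.715×10^-4 = 3.274×10^7 Pa.

3.27e7 Pa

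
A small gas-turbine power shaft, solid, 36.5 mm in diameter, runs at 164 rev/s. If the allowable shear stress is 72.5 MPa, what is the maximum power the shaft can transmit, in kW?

713 kW

J = πd⁴/32 = π(0.0365)⁴/32 = 1.742×10^-7 m⁴.
T_max = τ_allow·J/r = 7.25×10^7 × 1.742×10^-7 / 0.0182 = 692.2 N·m.
ω = 2π·164 = 1030 rad/s, so P_max = T_max·ω = 7.133×10^5 W.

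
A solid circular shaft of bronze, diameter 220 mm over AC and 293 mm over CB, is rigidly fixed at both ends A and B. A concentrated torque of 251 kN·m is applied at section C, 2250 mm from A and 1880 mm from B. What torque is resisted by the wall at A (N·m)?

Compatibility: T_A·a/J_AC = T_B·b/J_CB with T_A + T_B = T₀.
J_AC = 2.30×10^-4 m⁴, J_CB = 7.24×10^-4 m⁴, so T_A = T₀·(J_AC/a)/((J_AC/a)+(J_CB/b)) = 52670 N·m, T_B = 198300 N·m.

52700 N·m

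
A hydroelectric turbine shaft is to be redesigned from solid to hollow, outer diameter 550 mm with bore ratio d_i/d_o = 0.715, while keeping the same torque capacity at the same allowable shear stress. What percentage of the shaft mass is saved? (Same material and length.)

40.2 %

Equal τ_max and T ⇒ the solid shaft needs d_s³ = d_o³(1−k⁴), so d_s = 550·(1−0.715⁴)^(1/3) = 497.2 mm.
Area ratio A_h/A_s = d_o²(1−k²)/d_s² = (1−k²)/(1−k⁴)^(2/3) = 0.5982.
Mass saving = 1 − 0.5982 = 40.2 %.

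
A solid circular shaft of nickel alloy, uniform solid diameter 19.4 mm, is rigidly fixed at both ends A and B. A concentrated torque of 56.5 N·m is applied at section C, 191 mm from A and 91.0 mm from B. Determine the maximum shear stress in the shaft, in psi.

3870 psi

With uniform GJ and both ends fixed, compatibility θ_AC = θ_CB gives T_A·a = T_B·b, together with T_A + T_B = T₀.
T_A = T₀·b/(a+b) = 56.50·91.0/282.0 = 18.23 N·m; T_B = 38.27 N·m.
τ in each portion: τ_AC = 1.27×10^7 Pa, τ_CB = 2.67×10^7 Pa; maximum is in CB.
τ_max = T_CB·r/J = 38.27·0.00970/1.39×10^-8 = 2.669×10^7 Pa.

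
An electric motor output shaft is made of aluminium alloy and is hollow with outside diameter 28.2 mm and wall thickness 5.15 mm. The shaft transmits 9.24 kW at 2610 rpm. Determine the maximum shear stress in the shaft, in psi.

1330 psi

ω = 2π·2610/60 = 273.3 rad/s, so T = P/ω = 9.24×10³ / 273.3 = 33.81 N·m.
J = π(d_o⁴ − d_i⁴)/32 = π(0.0282⁴ − 0.0179⁴)/32 = 5.201×10^-8 m⁴.
τ_max = T·r/J = 33.81 × 0.0141 / 5.201×10^-8 = 9.165×10^6 Pa.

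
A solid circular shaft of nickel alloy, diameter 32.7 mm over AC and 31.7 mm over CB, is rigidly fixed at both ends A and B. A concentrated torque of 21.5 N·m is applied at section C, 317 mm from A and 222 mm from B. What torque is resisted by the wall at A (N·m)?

Compatibility: T_A·a/J_AC = T_B·b/J_CB with T_A + T_B = T₀.
J_AC = 1.12×10^-7 m⁴, J_CB = 9.91×10^-8 m⁴, so T_A = T₀·(J_AC/a)/((J_AC/a)+(J_CB/b)) = 9.509 N·m, T_B = 11.99 N·m.

9.51 N·m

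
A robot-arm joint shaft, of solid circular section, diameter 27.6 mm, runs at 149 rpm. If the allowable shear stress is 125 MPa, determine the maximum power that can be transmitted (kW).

J = πd⁴/32 = π(0.0276)⁴/32 = 5.697×10^-8 m⁴.
T_max = τ_allow·J/r = 1.25×10^8 × 5.697×10^-8 / 0.0138 = 516.0 N·m.
ω = 2π·149/60 = 15.60 rad/s, so P_max = T_max·ω = 8052 W.

8.05 kW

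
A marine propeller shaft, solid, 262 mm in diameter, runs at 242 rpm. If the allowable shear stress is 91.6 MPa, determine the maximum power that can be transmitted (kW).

J = πd⁴/32 = π(0.262)⁴/32 = 4.626×10^-4 m⁴.
T_max = τ_allow·J/r = 9.16×10^7 × 4.626×10^-4 / 0.131 = 323500 N·m.
ω = 2π·242/60 = 25.34 rad/s, so P_max = T_max·ω = 8.197×10^6 W.

8200 kW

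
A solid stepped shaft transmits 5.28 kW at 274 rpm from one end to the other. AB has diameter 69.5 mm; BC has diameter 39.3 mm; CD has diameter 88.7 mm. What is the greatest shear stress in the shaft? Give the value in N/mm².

15.4 N/mm²

ω = 2π·274/60 = 28.69 rad/s, so T = P/ω = 5.28×10³ / 28.69 = 184.0 N·m.
Under the same torque, τ_max = 16T/(πd³) is largest where d is smallest — segment BC (d = 39.3 mm).
τ_max = 16·184.0/(π·(0.0393)³) = 1.544×10^7 Pa.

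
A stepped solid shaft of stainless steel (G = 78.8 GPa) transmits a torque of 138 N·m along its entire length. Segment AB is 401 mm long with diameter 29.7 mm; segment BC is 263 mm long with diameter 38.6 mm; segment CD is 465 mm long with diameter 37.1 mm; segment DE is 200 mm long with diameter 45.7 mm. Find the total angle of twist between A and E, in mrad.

J_AB = π(0.0297)⁴/32 = 7.64×10^-8 m⁴; J_BC = π(0.0386)⁴/32 = 2.18×10^-7 m⁴; J_CD = π(0.0371)⁴/32 = 1.86×10^-7 m⁴; J_DE = π(0.0457)⁴/32 = 4.28×10^-7 m⁴.
θ = (T/G)·Σ L_i/J_i = (138.0/78.8×10⁹)·(0.401/7.64×10^-8 + 0.263/2.18×10^-7 + 0.465/1.86×10^-7 + 0.200/4.28×10^-7) = 0.01650 rad.

16.5 mrad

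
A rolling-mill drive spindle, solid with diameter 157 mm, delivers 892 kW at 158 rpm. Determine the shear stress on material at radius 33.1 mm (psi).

ω = 2π·158/60 = 16.55 rad/s, so T = P/ω = 892×10³ / 16.55 = 53910 N·m.
J = πd⁴/32 = π(0.157)⁴/32 = 5.965×10^-5 m⁴.
Shear stress varies linearly with radius: τ = T·r/J = 53910 × 0.0331 / 5.965×10^-5 = 2.992×10^7 Pa.

4340 psi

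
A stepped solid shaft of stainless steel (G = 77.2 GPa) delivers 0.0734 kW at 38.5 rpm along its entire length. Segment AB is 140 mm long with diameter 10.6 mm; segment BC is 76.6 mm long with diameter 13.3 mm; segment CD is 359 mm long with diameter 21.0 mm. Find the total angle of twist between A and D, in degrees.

2.12°

ω = 2π·38.5/60 = 4.032 rad/s, so T = P/ω = 0.0734×10³ / 4.032 = 18.21 N·m.
J_AB = π(0.0106)⁴/32 = 1.24×10^-9 m⁴; J_BC = π(0.0133)⁴/32 = 3.07×10^-9 m⁴; J_CD = π(0.0210)⁴/32 = 1.91×10^-8 m⁴.
θ = (T/G)·Σ L_i/J_i = (18.21/77.2×10⁹)·(0.140/1.24×10^-9 + 0.0766/3.07×10^-9 + 0.359/1.91×10^-8) = 0.03695 rad.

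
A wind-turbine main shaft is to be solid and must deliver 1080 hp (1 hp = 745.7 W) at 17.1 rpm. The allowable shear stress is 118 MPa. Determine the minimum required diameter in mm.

ω = 2π·17.1/60 = 1.791 rad/s, so T = P/ω = 1080×745.7 / 1.791 = 449700 N·m.
For a solid shaft τ_max = 16T/(πd³), so d = (16T/(π τ_allow))^(1/3) = (16·449700/(π·1.18×10^8))^(1/3) = 0.2688 m.

269 mm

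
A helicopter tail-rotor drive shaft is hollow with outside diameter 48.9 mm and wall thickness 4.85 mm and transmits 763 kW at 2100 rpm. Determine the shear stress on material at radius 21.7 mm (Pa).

ω = 2π·2100/60 = 219.9 rad/s, so T = P/ω = 763×10³ / 219.9 = 3470 N·m.
J = π(d_o⁴ − d_i⁴)/32 = π(0.0489⁴ − 0.0392⁴)/32 = 3.295×10^-7 m⁴.
Shear stress varies linearly with radius: τ = T·r/J = 3470 × 0.0217 / 3.295×10^-7 = 2.285×10^8 Pa.

2.28e8 Pa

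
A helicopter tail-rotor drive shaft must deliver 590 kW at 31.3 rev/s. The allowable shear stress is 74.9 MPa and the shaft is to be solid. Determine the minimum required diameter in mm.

58.9 mm

ω = 2π·31.3 = 196.7 rad/s, so T = P/ω = 590×10³ / 196.7 = 3000 N·m.
For a solid shaft τ_max = 16T/(πd³), so d = (16T/(π τ_allow))^(1/3) = (16·3000/(π·7.49×10^7))^(1/3) = 0.05887 m.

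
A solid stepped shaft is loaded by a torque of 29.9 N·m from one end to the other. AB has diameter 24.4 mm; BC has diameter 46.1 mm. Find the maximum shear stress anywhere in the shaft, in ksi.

Under the same torque, τ_max = 16T/(πd³) is largest where d is smallest — segment AB (d = 24.4 mm).
τ_max = 16·29.90/(π·(0.0244)³) = 1.048×10^7 Pa.

1.52 ksi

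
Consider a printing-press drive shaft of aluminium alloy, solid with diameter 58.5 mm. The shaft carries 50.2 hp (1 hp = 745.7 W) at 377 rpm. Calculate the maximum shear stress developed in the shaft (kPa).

ω = 2π·377/60 = 39.48 rad/s, so T = P/ω = 50.2×745.7 / 39.48 = 948.2 N·m.
J = πd⁴/32 = π(0.0585)⁴/32 = 1.150×10^-6 m⁴.
τ_max = T·r/J = 948.2 × 0.0293 / 1.150×10^-6 = 2.412×10^7 Pa.

24100 kPa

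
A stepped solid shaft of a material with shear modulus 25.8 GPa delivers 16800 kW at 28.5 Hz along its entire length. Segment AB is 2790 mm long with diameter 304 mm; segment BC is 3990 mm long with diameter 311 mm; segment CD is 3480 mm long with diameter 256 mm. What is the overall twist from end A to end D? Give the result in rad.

ω = 2π·28.5 = 179.1 rad/s, so T = P/ω = 16800×10³ / 179.1 = 93820 N·m.
J_AB = π(0.304)⁴/32 = 8.38×10^-4 m⁴; J_BC = π(0.311)⁴/32 = 9.18×10^-4 m⁴; J_CD = π(0.256)⁴/32 = 4.22×10^-4 m⁴.
θ = (T/G)·Σ L_i/J_i = (93820/25.8×10⁹)·(2.79/8.38×10^-4 + 3.99/9.18×10^-4 + 3.48/4.22×10^-4) = 0.05791 rad.

0.0579 rad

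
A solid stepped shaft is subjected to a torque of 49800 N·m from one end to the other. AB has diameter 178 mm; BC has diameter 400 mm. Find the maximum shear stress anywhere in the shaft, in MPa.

Under the same torque, τ_max = 16T/(πd³) is largest where d is smallest — segment AB (d = 178 mm).
τ_max = 16·49800/(π·(0.178)³) = 4.497×10^7 Pa.

45.0 MPa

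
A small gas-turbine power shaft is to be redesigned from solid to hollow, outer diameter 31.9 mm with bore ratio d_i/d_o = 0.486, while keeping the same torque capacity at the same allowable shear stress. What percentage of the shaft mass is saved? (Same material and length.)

Equal τ_max and T ⇒ the solid shaft needs d_s³ = d_o³(1−k⁴), so d_s = 31.9·(1−0.486⁴)^(1/3) = 31.30 mm.
Area ratio A_h/A_s = d_o²(1−k²)/d_s² = (1−k²)/(1−k⁴)^(2/3) = 0.7936.
Mass saving = 1 − 0.7936 = 20.6 %.

20.6 %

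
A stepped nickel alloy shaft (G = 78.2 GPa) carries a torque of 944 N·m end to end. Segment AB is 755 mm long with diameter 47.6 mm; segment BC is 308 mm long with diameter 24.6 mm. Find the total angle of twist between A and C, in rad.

J_AB = π(0.0476)⁴/32 = 5.04×10^-7 m⁴; J_BC = π(0.0246)⁴/32 = 3.60×10^-8 m⁴.
θ = (T/G)·Σ L_i/J_i = (944.0/78.2×10⁹)·(0.755/5.04×10^-7 + 0.308/3.60×10^-8) = 0.1215 rad.

0.121 rad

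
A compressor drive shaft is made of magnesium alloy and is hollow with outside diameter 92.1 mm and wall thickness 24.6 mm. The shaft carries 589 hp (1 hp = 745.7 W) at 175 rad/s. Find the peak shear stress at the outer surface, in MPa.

ω = 175 rad/s, so T = P/ω = 589×745.7 / 175.0 = 2510 N·m.
J = π(d_o⁴ − d_i⁴)/32 = π(0.0921⁴ − 0.0429⁴)/32 = 6.731×10^-6 m⁴.
τ_max = T·r/J = 2510 × 0.0460 / 6.731×10^-6 = 1.717×10^7 Pa.

17.2 MPa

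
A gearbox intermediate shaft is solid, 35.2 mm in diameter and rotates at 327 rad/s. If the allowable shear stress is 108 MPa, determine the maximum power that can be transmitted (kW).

J = πd⁴/32 = π(0.0352)⁴/32 = 1.507×10^-7 m⁴.
T_max = τ_allow·J/r = 1.08×10^8 × 1.507×10^-7 / 0.0176 = 924.9 N·m.
ω = 327 rad/s, so P_max = T_max·ω = 3.024×10^5 W.

302 kW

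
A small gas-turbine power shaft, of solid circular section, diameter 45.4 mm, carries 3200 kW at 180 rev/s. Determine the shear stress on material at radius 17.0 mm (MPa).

ω = 2π·180 = 1131 rad/s, so T = P/ω = 3200×10³ / 1131 = 2829 N·m.
J = πd⁴/32 = π(0.0454)⁴/32 = 4.171×10^-7 m⁴.
Shear stress varies linearly with radius: τ = T·r/J = 2829 × 0.0170 / 4.171×10^-7 = 1.153×10^8 Pa.

115 MPa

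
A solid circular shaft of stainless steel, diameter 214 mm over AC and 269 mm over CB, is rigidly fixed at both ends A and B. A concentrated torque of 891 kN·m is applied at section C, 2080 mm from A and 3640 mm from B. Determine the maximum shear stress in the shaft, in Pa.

1.91e8 Pa

Compatibility: T_A·a/J_AC = T_B·b/J_CB with T_A + T_B = T₀.
J_AC = 2.06×10^-4 m⁴, J_CB = 5.14×10^-4 m⁴, so T_A = T₀·(J_AC/a)/((J_AC/a)+(J_CB/b)) = 367200 N·m, T_B = 523800 N·m.
τ in each portion: τ_AC = 1.91×10^8 Pa, τ_CB = 1.37×10^8 Pa; maximum is in AC.
τ_max = T_AC·r/J = 367200·0.107/2.06×10^-4 = 1.908×10^8 Pa.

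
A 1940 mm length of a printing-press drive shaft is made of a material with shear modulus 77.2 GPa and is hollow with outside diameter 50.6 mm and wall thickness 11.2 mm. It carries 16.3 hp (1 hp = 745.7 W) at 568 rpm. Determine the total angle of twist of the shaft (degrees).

ω = 2π·568/60 = 59.48 rad/s, so T = P/ω = 16.3×745.7 / 59.48 = 204.4 N·m.
J = π(d_o⁴ − d_i⁴)/32 = π(0.0506⁴ − 0.0282⁴)/32 = 5.815×10^-7 m⁴.
θ = T·L/(G·J) = 204.4 × 1.94 / (77.2×10⁹ × 5.815×10^-7) = 8.831×10^-3 rad.

0.506°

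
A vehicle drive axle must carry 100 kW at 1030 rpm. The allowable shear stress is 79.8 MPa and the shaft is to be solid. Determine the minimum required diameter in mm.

39.0 mm

ω = 2π·1030/60 = 107.9 rad/s, so T = P/ω = 100×10³ / 107.9 = 927.1 N·m.
For a solid shaft τ_max = 16T/(πd³), so d = (16T/(π τ_allow))^(1/3) = (16·927.1/(π·7.98×10^7))^(1/3) = 0.03897 m.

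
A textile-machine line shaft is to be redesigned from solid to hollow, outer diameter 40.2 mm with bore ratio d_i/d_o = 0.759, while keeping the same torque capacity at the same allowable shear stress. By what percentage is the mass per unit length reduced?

44.5 %

Equal τ_max and T ⇒ the solid shaft needs d_s³ = d_o³(1−k⁴), so d_s = 40.2·(1−0.759⁴)^(1/3) = 35.14 mm.
Area ratio A_h/A_s = d_o²(1−k²)/d_s² = (1−k²)/(1−k⁴)^(2/3) = 0.5547.
Mass saving = 1 − 0.5547 = 44.5 %.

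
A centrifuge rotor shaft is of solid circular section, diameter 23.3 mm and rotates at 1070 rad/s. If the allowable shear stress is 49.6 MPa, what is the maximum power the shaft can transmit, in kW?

132 kW

J = πd⁴/32 = π(0.0233)⁴/32 = 2.894×10^-8 m⁴.
T_max = τ_allow·J/r = 4.96×10^7 × 2.894×10^-8 / 0.0117 = 123.2 N·m.
ω = 1070 rad/s, so P_max = T_max·ω = 1.318×10^5 W.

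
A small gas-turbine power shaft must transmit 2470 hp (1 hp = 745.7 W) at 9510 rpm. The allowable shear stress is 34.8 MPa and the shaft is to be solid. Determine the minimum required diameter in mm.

64.7 mm

ω = 2π·9510/60 = 995.9 rad/s, so T = P/ω = 2470×745.7 / 995.9 = 1849 N·m.
For a solid shaft τ_max = 16T/(πd³), so d = (16T/(π τ_allow))^(1/3) = (16·1849/(π·3.48×10^7))^(1/3) = 0.06469 m.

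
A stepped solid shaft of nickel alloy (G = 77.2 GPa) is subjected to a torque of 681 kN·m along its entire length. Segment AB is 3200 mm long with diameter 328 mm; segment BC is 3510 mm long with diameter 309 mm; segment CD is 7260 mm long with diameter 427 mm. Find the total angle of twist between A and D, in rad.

J_AB = π(0.328)⁴/32 = 1.14×10^-3 m⁴; J_BC = π(0.309)⁴/32 = 8.95×10^-4 m⁴; J_CD = π(0.427)⁴/32 = 3.26×10^-3 m⁴.
θ = (T/G)·Σ L_i/J_i = (681000/77.2×10⁹)·(3.20/1.14×10^-3 + 3.51/8.95×10^-4 + 7.26/3.26×10^-3) = 0.07906 rad.

0.0791 rad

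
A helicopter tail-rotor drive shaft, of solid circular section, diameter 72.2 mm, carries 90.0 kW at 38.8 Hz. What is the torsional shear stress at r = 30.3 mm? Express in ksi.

0.608 ksi

ω = 2π·38.8 = 243.8 rad/s, so T = P/ω = 90.0×10³ / 243.8 = 369.2 N·m.
J = πd⁴/32 = π(0.0722)⁴/32 = 2.668×10^-6 m⁴.
Shear stress varies linearly with radius: τ = T·r/J = 369.2 × 0.0303 / 2.668×10^-6 = 4.193×10^6 Pa.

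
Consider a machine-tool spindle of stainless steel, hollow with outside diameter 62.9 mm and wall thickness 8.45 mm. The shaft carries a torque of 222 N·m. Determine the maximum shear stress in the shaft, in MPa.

6.36 MPa

J = π(d_o⁴ − d_i⁴)/32 = π(0.0629⁴ − 0.0460⁴)/32 = 1.097×10^-6 m⁴.
τ_max = T·r/J = 222.0 × 0.0314 / 1.097×10^-6 = 6.364×10^6 Pa.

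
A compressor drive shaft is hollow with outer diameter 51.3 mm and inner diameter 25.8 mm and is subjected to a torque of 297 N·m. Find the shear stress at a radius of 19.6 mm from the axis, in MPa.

J = π(d_o⁴ − d_i⁴)/32 = π(0.0513⁴ − 0.0258⁴)/32 = 6.364×10^-7 m⁴.
Shear stress varies linearly with radius: τ = T·r/J = 297.0 × 0.0196 / 6.364×10^-7 = 9.147×10^6 Pa.

9.15 MPa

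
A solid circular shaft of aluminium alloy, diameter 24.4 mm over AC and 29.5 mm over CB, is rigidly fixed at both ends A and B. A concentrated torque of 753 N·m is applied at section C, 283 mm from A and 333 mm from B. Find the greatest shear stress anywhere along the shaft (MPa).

96.3 MPa

Compatibility: T_A·a/J_AC = T_B·b/J_CB with T_A + T_B = T₀.
J_AC = 3.48×10^-8 m⁴, J_CB = 7.44×10^-8 m⁴, so T_A = T₀·(J_AC/a)/((J_AC/a)+(J_CB/b)) = 267.4 N·m, T_B = 485.6 N·m.
τ in each portion: τ_AC = 9.38×10^7 Pa, τ_CB = 9.63×10^7 Pa; maximum is in CB.
τ_max = T_CB·r/J = 485.6·0.0147/7.44×10^-8 = 9.633×10^7 Pa.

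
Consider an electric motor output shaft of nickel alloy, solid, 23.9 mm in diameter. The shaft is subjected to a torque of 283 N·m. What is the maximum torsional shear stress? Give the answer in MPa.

106 MPa

J = πd⁴/32 = π(0.0239)⁴/32 = 3.203×10^-8 m⁴.
τ_max = T·r/J = 283.0 × 0.0119 / 3.203×10^-8 = 1.056×10^8 Pa.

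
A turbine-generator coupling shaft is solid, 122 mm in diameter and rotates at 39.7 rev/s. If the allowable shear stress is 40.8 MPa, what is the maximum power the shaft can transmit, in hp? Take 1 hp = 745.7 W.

J = πd⁴/32 = π(0.122)⁴/32 = 2.175×10^-5 m⁴.
T_max = τ_allow·J/r = 4.08×10^7 × 2.175×10^-5 / 0.0610 = 14550 N·m.
ω = 2π·39.7 = 249.4 rad/s, so P_max = T_max·ω = 3.629×10^6 W.

4870 hp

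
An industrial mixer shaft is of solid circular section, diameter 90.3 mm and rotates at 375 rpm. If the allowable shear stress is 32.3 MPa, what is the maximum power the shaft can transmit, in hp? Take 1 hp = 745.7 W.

J = πd⁴/32 = π(0.0903)⁴/32 = 6.528×10^-6 m⁴.
T_max = τ_allow·J/r = 3.23×10^7 × 6.528×10^-6 / 0.0451 = 4670 N·m.
ω = 2π·375/60 = 39.27 rad/s, so P_max = T_max·ω = 1.834×10^5 W.

246 hp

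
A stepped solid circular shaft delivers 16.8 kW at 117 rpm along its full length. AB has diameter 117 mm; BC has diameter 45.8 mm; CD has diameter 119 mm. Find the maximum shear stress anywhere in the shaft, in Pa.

ω = 2π·117/60 = 12.25 rad/s, so T = P/ω = 16.8×10³ / 12.25 = 1371 N·m.
Under the same torque, τ_max = 16T/(πd³) is largest where d is smallest — segment BC (d = 45.8 mm).
τ_max = 16·1371/(π·(0.0458)³) = 7.269×10^7 Pa.

7.27e7 Pa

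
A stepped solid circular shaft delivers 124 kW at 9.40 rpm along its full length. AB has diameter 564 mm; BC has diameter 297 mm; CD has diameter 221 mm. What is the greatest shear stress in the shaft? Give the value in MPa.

ω = 2π·9.40/60 = 0.9844 rad/s, so T = P/ω = 124×10³ / 0.9844 = 126000 N·m.
Under the same torque, τ_max = 16T/(πd³) is largest where d is smallest — segment CD (d = 221 mm).
τ_max = 16·126000/(π·(0.221)³) = 5.944×10^7 Pa.

59.4 MPa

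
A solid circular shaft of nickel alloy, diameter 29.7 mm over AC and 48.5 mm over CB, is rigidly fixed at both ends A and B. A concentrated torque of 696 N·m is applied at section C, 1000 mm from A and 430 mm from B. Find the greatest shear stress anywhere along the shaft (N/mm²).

29.3 N/mm²

Compatibility: T_A·a/J_AC = T_B·b/J_CB with T_A + T_B = T₀.
J_AC = 7.64×10^-8 m⁴, J_CB = 5.43×10^-7 m⁴, so T_A = T₀·(J_AC/a)/((J_AC/a)+(J_CB/b)) = 39.69 N·m, T_B = 656.3 N·m.
τ in each portion: τ_AC = 7.72×10^6 Pa, τ_CB = 2.93×10^7 Pa; maximum is in CB.
τ_max = T_CB·r/J = 656.3·0.0243/5.43×10^-7 = 2.930×10^7 Pa.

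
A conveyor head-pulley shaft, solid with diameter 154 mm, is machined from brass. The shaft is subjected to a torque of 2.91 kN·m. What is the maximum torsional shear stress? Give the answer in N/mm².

J = πd⁴/32 = π(0.154)⁴/32 = 5.522×10^-5 m⁴.
τ_max = T·r/J = 2910 × 0.0770 / 5.522×10^-5 = 4.058×10^6 Pa.

4.06 N/mm²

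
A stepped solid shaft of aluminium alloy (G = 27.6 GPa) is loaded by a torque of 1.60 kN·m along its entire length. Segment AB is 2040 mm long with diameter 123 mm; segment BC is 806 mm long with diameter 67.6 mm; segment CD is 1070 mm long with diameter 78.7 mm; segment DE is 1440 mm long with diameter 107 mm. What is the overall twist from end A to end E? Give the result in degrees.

J_AB = π(0.123)⁴/32 = 2.25×10^-5 m⁴; J_BC = π(0.0676)⁴/32 = 2.05×10^-6 m⁴; J_CD = π(0.0787)⁴/32 = 3.77×10^-6 m⁴; J_DE = π(0.107)⁴/32 = 1.29×10^-5 m⁴.
θ = (T/G)·Σ L_i/J_i = (1600/27.6×10⁹)·(2.04/2.25×10^-5 + 0.806/2.05×10^-6 + 1.07/3.77×10^-6 + 1.44/1.29×10^-5) = 0.05101 rad.

2.92°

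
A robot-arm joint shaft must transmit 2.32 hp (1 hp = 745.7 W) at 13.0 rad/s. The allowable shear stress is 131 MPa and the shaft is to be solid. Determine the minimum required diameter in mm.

ω = 13.0 rad/s, so T = P/ω = 2.32×745.7 / 13.00 = 133.1 N·m.
For a solid shaft τ_max = 16T/(πd³), so d = (16T/(π τ_allow))^(1/3) = (16·133.1/(π·1.31×10^8))^(1/3) = 0.01730 m.

17.3 mm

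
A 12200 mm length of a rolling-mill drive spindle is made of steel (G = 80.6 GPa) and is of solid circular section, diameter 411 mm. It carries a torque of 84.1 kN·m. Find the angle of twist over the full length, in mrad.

4.54 mrad

J = πd⁴/32 = π(0.411)⁴/32 = 2.801×10^-3 m⁴.
θ = T·L/(G·J) = 84100 × 12.2 / (80.6×10⁹ × 2.801×10^-3) = 4.544×10^-3 rad.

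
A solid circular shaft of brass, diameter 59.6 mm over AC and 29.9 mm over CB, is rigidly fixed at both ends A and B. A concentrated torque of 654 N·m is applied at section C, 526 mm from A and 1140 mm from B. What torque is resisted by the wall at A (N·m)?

635 N·m

Compatibility: T_A·a/J_AC = T_B·b/J_CB with T_A + T_B = T₀.
J_AC = 1.24×10^-6 m⁴, J_CB = 7.85×10^-8 m⁴, so T_A = T₀·(J_AC/a)/((J_AC/a)+(J_CB/b)) = 635.4 N·m, T_B = 18.57 N·m.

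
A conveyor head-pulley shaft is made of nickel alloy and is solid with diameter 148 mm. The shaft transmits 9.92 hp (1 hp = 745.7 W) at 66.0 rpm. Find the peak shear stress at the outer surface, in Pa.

ω = 2π·66.0/60 = 6.912 rad/s, so T = P/ω = 9.92×745.7 / 6.912 = 1070 N·m.
J = πd⁴/32 = π(0.148)⁴/32 = 4.710×10^-5 m⁴.
τ_max = T·r/J = 1070 × 0.0740 / 4.710×10^-5 = 1.681×10^6 Pa.

1.68e6 Pa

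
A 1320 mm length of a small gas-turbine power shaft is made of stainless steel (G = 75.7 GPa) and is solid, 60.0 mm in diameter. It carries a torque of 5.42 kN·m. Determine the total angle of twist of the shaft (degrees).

4.26°

J = πd⁴/32 = π(0.0600)⁴/32 = 1.272×10^-6 m⁴.
θ = T·L/(G·J) = 5420 × 1.32 / (75.7×10⁹ × 1.272×10^-6) = 0.07428 rad.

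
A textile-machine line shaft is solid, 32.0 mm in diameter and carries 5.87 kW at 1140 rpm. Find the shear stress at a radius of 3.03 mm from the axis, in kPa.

1450 kPa

ω = 2π·1140/60 = 119.4 rad/s, so T = P/ω = 5.87×10³ / 119.4 = 49.17 N·m.
J = πd⁴/32 = π(0.0320)⁴/32 = 1.029×10^-7 m⁴.
Shear stress varies linearly with radius: τ = T·r/J = 49.17 × 0.00303 / 1.029×10^-7 = 1.447×10^6 Pa.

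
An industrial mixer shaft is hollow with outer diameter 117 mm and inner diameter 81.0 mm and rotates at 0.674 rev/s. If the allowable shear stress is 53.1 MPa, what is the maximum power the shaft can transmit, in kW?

54.5 kW

J = π(d_o⁴ − d_i⁴)/32 = π(0.117⁴ − 0.0810⁴)/32 = 1.417×10^-5 m⁴.
T_max = τ_allow·J/r = 5.31×10^7 × 1.417×10^-5 / 0.0585 = 12860 N·m.
ω = 2π·0.674 = 4.235 rad/s, so P_max = T_max·ω = 5.447×10^4 W.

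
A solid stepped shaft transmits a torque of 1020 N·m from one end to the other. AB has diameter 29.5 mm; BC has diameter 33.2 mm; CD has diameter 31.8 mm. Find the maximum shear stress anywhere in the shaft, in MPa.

Under the same torque, τ_max = 16T/(πd³) is largest where d is smallest — segment AB (d = 29.5 mm).
τ_max = 16·1020/(π·(0.0295)³) = 2.024×10^8 Pa.

202 MPa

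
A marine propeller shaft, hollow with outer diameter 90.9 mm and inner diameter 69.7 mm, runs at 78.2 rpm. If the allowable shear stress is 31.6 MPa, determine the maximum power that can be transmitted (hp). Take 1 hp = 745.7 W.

J = π(d_o⁴ − d_i⁴)/32 = π(0.0909⁴ − 0.0697⁴)/32 = 4.386×10^-6 m⁴.
T_max = τ_allow·J/r = 3.16×10^7 × 4.386×10^-6 / 0.0455 = 3049 N·m.
ω = 2π·78.2/60 = 8.189 rad/s, so P_max = T_max·ω = 2.497×10^4 W.

33.5 hp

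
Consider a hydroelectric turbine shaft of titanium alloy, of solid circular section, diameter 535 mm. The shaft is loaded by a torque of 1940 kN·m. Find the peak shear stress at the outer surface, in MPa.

J = πd⁴/32 = π(0.535)⁴/32 = 8.043×10^-3 m⁴.
τ_max = T·r/J = 1.940e6 × 0.268 / 8.043×10^-3 = 6.452×10^7 Pa.

64.5 MPa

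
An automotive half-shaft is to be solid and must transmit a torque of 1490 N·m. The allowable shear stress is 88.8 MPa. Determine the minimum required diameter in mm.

For a solid shaft τ_max = 16T/(πd³), so d = (16T/(π τ_allow))^(1/3) = (16·1490/(π·8.88×10^7))^(1/3) = 0.04405 m.

44.0 mm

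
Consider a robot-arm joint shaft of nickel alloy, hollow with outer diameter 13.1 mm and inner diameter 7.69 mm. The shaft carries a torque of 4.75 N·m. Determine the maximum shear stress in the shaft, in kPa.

J = π(d_o⁴ − d_i⁴)/32 = π(0.0131⁴ − 0.00769⁴)/32 = 2.548×10^-9 m⁴.
τ_max = T·r/J = 4.750 × 0.00655 / 2.548×10^-9 = 1.221×10^7 Pa.

12200 kPa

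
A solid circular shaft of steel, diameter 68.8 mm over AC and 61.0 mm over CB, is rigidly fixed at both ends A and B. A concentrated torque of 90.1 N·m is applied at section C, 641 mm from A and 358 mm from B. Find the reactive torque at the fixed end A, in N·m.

Compatibility: T_A·a/J_AC = T_B·b/J_CB with T_A + T_B = T₀.
J_AC = 2.20×10^-6 m⁴, J_CB = 1.36×10^-6 m⁴, so T_A = T₀·(J_AC/a)/((J_AC/a)+(J_CB/b)) = 42.77 N·m, T_B = 47.33 N·m.

42.8 N·m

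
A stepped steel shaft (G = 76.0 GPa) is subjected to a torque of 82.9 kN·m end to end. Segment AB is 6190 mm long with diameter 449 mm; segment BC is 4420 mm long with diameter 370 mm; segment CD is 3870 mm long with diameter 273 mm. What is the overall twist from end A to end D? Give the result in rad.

J_AB = π(0.449)⁴/32 = 3.99×10^-3 m⁴; J_BC = π(0.370)⁴/32 = 1.84×10^-3 m⁴; J_CD = π(0.273)⁴/32 = 5.45×10^-4 m⁴.
θ = (T/G)·Σ L_i/J_i = (82900/76.0×10⁹)·(6.19/3.99×10^-3 + 4.42/1.84×10^-3 + 3.87/5.45×10^-4) = 0.01205 rad.

0.0121 rad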